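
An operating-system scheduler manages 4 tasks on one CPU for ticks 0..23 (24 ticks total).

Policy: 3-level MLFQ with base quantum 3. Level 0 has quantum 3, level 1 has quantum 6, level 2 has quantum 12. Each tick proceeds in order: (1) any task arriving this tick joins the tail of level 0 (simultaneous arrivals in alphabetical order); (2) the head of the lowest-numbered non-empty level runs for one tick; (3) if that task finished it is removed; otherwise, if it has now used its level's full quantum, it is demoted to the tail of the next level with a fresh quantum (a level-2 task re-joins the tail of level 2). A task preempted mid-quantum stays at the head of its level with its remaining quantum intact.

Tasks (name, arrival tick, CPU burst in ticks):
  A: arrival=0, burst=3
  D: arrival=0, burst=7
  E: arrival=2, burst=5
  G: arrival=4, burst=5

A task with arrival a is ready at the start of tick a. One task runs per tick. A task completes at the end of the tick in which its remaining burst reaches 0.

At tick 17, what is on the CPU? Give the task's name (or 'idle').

running at tick 17 = E

t=0: L0/L1/L2 = AD/-/- → run A
t=1: L0/L1/L2 = AD/-/- → run A
t=2: L0/L1/L2 = ADE/-/- → run A
t=3: L0/L1/L2 = DE/-/- → run D
t=4: L0/L1/L2 = DEG/-/- → run D
t=5: L0/L1/L2 = DEG/-/- → run D
t=6: L0/L1/L2 = EG/D/- → run E
t=7: L0/L1/L2 = EG/D/- → run E
t=8: L0/L1/L2 = EG/D/- → run E
t=9: L0/L1/L2 = G/DE/- → run G
t=10: L0/L1/L2 = G/DE/- → run G
t=11: L0/L1/L2 = G/DE/- → run G
t=12: L0/L1/L2 = -/DEG/- → run D
t=13: L0/L1/L2 = -/DEG/- → run D
t=14: L0/L1/L2 = -/DEG/- → run D
t=15: L0/L1/L2 = -/DEG/- → run D
t=16: L0/L1/L2 = -/EG/- → run E
t=17: L0/L1/L2 = -/EG/- → run E
t=18: L0/L1/L2 = -/G/- → run G
t=19: L0/L1/L2 = -/G/- → run G
t=20: (idle)
t=21: (idle)
t=22: (idle)
t=23: (idle)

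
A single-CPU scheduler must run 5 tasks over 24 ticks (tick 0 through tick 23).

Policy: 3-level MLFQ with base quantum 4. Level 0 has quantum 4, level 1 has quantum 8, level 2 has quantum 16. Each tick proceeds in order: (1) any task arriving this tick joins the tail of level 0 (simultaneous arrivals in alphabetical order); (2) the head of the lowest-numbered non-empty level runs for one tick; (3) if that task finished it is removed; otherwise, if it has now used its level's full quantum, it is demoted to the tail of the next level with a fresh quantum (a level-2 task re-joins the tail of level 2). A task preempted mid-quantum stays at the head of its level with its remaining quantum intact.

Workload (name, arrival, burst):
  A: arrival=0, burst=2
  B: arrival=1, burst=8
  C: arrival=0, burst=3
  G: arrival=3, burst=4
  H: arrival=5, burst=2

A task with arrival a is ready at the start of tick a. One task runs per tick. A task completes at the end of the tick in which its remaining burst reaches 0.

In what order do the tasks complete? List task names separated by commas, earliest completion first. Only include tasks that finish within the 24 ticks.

t=0: L0/L1/L2 = AC/-/- → run A
t=1: L0/L1/L2 = ACB/-/- → run A
t=2: L0/L1/L2 = CB/-/- → run C
t=3: L0/L1/L2 = CBG/-/- → run C
t=4: L0/L1/L2 = CBG/-/- → run C
t=5: L0/L1/L2 = BGH/-/- → run B
t=6: L0/L1/L2 = BGH/-/- → run B
t=7: L0/L1/L2 = BGH/-/- → run B
t=8: L0/L1/L2 = BGH/-/- → run B
t=9: L0/L1/L2 = GH/B/- → run G
t=10: L0/L1/L2 = GH/B/- → run G
t=11: L0/L1/L2 = GH/B/- → run G
t=12: L0/L1/L2 = GH/B/- → run G
t=13: L0/L1/L2 = H/B/- → run H
t=14: L0/L1/L2 = H/B/- → run H
t=15: L0/L1/L2 = -/B/- → run B
t=16: L0/L1/L2 = -/B/- → run B
t=17: L0/L1/L2 = -/B/- → run B
t=18: L0/L1/L2 = -/B/- → run B
t=19: (idle)
t=20: (idle)
t=21: (idle)
t=22: (idle)
t=23: (idle)

completion order = A, C, G, H, B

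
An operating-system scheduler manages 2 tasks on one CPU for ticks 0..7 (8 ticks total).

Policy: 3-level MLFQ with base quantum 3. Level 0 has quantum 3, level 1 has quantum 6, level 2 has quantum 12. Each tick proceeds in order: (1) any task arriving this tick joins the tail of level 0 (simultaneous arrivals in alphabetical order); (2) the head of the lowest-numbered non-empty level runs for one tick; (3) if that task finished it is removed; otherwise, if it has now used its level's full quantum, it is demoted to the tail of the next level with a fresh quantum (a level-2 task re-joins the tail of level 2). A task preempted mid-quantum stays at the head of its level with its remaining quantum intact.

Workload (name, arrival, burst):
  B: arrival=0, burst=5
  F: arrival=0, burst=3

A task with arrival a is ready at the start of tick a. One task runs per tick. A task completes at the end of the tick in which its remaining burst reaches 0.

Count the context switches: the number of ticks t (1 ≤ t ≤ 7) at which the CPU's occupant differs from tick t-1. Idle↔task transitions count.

t=0: L0/L1/L2 = BF/-/- → run B
t=1: L0/L1/L2 = BF/-/- → run B
t=2: L0/L1/L2 = BF/-/- → run B
t=3: L0/L1/L2 = F/B/- → run F
t=4: L0/L1/L2 = F/B/- → run F
t=5: L0/L1/L2 = F/B/- → run F
t=6: L0/L1/L2 = -/B/- → run B
t=7: L0/L1/L2 = -/B/- → run B

context switches = 2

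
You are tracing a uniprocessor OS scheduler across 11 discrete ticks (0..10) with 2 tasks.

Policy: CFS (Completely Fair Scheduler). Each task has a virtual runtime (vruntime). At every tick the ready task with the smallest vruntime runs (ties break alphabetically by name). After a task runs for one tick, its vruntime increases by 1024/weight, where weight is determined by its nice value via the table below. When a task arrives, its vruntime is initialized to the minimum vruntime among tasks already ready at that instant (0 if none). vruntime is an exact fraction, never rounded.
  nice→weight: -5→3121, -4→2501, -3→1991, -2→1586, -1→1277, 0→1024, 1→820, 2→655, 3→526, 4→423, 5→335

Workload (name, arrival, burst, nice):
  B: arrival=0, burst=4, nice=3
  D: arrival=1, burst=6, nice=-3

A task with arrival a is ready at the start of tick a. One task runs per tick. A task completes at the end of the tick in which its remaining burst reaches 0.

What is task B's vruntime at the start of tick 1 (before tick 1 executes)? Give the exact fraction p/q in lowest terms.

vruntime(B, start of tick 1) = 512/263

t=0: vr[B=0] → run B
t=1: vr[B=512/263 D=512/263] → run B
t=2: vr[B=1024/263 D=512/263] → run D
t=3: vr[B=1024/263 D=1288704/523633] → run D
t=4: vr[B=1024/263 D=1558016/523633] → run D
t=5: vr[B=1024/263 D=1827328/523633] → run D
t=6: vr[B=1024/263 D=2096640/523633] → run B
t=7: vr[B=1536/263 D=2096640/523633] → run D
t=8: vr[B=1536/263 D=2365952/523633] → run D
t=9: vr[B=1536/263] → run B
t=10: (idle)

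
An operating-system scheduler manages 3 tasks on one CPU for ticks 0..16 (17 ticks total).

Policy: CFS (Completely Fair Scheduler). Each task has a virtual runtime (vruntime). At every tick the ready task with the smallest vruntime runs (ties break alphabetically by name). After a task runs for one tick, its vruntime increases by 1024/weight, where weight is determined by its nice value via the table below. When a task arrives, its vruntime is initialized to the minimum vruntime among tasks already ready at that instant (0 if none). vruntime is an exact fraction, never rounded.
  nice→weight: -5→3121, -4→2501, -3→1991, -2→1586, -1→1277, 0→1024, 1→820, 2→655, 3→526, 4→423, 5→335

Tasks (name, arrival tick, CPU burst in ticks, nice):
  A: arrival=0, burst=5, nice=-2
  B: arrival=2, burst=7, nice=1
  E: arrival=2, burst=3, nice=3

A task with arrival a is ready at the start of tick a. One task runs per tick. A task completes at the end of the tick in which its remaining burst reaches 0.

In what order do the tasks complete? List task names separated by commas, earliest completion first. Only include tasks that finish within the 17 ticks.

completion order = A, E, B

t=0: vr[A=0] → run A
t=1: vr[A=512/793] → run A
t=2: vr[A=1024/793 B=1024/793 E=1024/793] → run A
t=3: vr[A=1536/793 B=1024/793 E=1024/793] → run B
t=4: vr[A=1536/793 B=412928/162565 E=1024/793] → run E
t=5: vr[A=1536/793 B=412928/162565 E=675328/208559] → run A
t=6: vr[A=2048/793 B=412928/162565 E=675328/208559] → run B
t=7: vr[A=2048/793 B=615936/162565 E=675328/208559] → run A
t=8: vr[B=615936/162565 E=675328/208559] → run E
t=9: vr[B=615936/162565 E=1081344/208559] → run B
t=10: vr[B=818944/162565 E=1081344/208559] → run B
t=11: vr[B=1021952/162565 E=1081344/208559] → run E
t=12: vr[B=1021952/162565] → run B
t=13: vr[B=244992/32513] → run B
t=14: vr[B=1427968/162565] → run B
t=15: (idle)
t=16: (idle)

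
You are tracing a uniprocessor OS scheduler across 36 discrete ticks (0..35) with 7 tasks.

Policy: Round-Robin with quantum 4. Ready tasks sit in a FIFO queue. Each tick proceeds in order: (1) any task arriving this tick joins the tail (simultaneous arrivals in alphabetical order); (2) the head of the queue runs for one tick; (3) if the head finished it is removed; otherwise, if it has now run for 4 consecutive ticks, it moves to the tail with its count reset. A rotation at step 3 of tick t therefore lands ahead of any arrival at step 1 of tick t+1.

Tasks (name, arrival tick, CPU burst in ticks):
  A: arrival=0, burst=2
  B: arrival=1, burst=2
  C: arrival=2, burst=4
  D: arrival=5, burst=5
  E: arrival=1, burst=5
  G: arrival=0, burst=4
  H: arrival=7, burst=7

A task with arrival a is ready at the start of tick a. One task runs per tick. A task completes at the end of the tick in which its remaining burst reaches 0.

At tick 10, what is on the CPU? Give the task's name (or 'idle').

t=0: queue=[A,G] q_used=0 → run A
t=1: queue=[A,G,B,E] q_used=1 → run A
t=2: queue=[G,B,E,C] q_used=0 → run G
t=3: queue=[G,B,E,C] q_used=1 → run G
t=4: queue=[G,B,E,C] q_used=2 → run G
t=5: queue=[G,B,E,C,D] q_used=3 → run G
t=6: queue=[B,E,C,D] q_used=0 → run B
t=7: queue=[B,E,C,D,H] q_used=1 → run B
t=8: queue=[E,C,D,H] q_used=0 → run E
t=9: queue=[E,C,D,H] q_used=1 → run E
t=10: queue=[E,C,D,H] q_used=2 → run E
t=11: queue=[E,C,D,H] q_used=3 → run E
t=12: queue=[C,D,H,E] q_used=0 → run C
t=13: queue=[C,D,H,E] q_used=1 → run C
t=14: queue=[C,D,H,E] q_used=2 → run C
t=15: queue=[C,D,H,E] q_used=3 → run C
t=16: queue=[D,H,E] q_used=0 → run D
t=17: queue=[D,H,E] q_used=1 → run D
t=18: queue=[D,H,E] q_used=2 → run D
t=19: queue=[D,H,E] q_used=3 → run D
t=20: queue=[H,E,D] q_used=0 → run H
t=21: queue=[H,E,D] q_used=1 → run H
t=22: queue=[H,E,D] q_used=2 → run H
t=23: queue=[H,E,D] q_used=3 → run H
t=24: queue=[E,D,H] q_used=0 → run E
t=25: queue=[D,H] q_used=0 → run D
t=26: queue=[H] q_used=0 → run H
t=27: queue=[H] q_used=1 → run H
t=28: queue=[H] q_used=2 → run H
t=29: (idle)
t=30: (idle)
t=31: (idle)
t=32: (idle)
t=33: (idle)
t=34: (idle)
t=35: (idle)

running at tick 10 = E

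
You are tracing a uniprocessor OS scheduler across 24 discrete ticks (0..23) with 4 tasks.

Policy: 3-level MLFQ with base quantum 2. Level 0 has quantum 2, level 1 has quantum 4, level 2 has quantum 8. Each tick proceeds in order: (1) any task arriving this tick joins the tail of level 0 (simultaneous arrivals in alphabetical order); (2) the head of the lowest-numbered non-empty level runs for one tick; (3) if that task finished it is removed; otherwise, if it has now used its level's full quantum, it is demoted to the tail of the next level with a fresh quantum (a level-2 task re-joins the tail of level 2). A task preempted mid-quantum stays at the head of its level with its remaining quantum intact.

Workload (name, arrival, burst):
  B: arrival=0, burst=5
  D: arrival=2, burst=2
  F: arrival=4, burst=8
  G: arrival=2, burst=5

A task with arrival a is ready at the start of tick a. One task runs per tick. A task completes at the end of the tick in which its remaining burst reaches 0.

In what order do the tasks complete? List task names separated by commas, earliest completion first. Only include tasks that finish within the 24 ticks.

completion order = D, B, G, F

t=0: L0/L1/L2 = B/-/- → run B
t=1: L0/L1/L2 = B/-/- → run B
t=2: L0/L1/L2 = DG/B/- → run D
t=3: L0/L1/L2 = DG/B/- → run D
t=4: L0/L1/L2 = GF/B/- → run G
t=5: L0/L1/L2 = GF/B/- → run G
t=6: L0/L1/L2 = F/BG/- → run F
t=7: L0/L1/L2 = F/BG/- → run F
t=8: L0/L1/L2 = -/BGF/- → run B
t=9: L0/L1/L2 = -/BGF/- → run B
t=10: L0/L1/L2 = -/BGF/- → run B
t=11: L0/L1/L2 = -/GF/- → run G
t=12: L0/L1/L2 = -/GF/- → run G
t=13: L0/L1/L2 = -/GF/- → run G
t=14: L0/L1/L2 = -/F/- → run F
t=15: L0/L1/L2 = -/F/- → run F
t=16: L0/L1/L2 = -/F/- → run F
t=17: L0/L1/L2 = -/F/- → run F
t=18: L0/L1/L2 = -/-/F → run F
t=19: L0/L1/L2 = -/-/F → run F
t=20: (idle)
t=21: (idle)
t=22: (idle)
t=23: (idle)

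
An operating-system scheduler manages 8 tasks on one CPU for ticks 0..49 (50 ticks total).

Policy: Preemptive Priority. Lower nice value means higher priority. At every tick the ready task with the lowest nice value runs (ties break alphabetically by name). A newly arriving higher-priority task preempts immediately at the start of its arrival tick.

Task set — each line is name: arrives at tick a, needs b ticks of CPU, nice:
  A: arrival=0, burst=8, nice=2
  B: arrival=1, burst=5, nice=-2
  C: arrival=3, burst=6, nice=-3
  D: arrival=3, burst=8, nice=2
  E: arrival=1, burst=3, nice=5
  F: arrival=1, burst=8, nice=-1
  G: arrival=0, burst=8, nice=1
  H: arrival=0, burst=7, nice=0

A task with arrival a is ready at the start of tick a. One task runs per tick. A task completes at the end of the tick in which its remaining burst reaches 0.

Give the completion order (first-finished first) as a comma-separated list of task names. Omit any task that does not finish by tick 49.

completion order = C, B, F, H, G, A, D

t=0: ready={A,G,H} → run H
t=1: ready={A,B,E,F,G,H} → run B
t=2: ready={A,B,E,F,G,H} → run B
t=3: ready={A,B,C,D,E,F,G,H} → run C
t=4: ready={A,B,C,D,E,F,G,H} → run C
t=5: ready={A,B,C,D,E,F,G,H} → run C
t=6: ready={A,B,C,D,E,F,G,H} → run C
t=7: ready={A,B,C,D,E,F,G,H} → run C
t=8: ready={A,B,C,D,E,F,G,H} → run C
t=9: ready={A,B,D,E,F,G,H} → run B
t=10: ready={A,B,D,E,F,G,H} → run B
t=11: ready={A,B,D,E,F,G,H} → run B
t=12: ready={A,D,E,F,G,H} → run F
t=13: ready={A,D,E,F,G,H} → run F
t=14: ready={A,D,E,F,G,H} → run F
t=15: ready={A,D,E,F,G,H} → run F
t=16: ready={A,D,E,F,G,H} → run F
t=17: ready={A,D,E,F,G,H} → run F
t=18: ready={A,D,E,F,G,H} → run F
t=19: ready={A,D,E,F,G,H} → run F
t=20: ready={A,D,E,G,H} → run H
t=21: ready={A,D,E,G,H} → run H
t=22: ready={A,D,E,G,H} → run H
t=23: ready={A,D,E,G,H} → run H
t=24: ready={A,D,E,G,H} → run H
t=25: ready={A,D,E,G,H} → run H
t=26: ready={A,D,E,G} → run G
t=27: ready={A,D,E,G} → run G
t=28: ready={A,D,E,G} → run G
t=29: ready={A,D,E,G} → run G
t=30: ready={A,D,E,G} → run G
t=31: ready={A,D,E,G} → run G
t=32: ready={A,D,E,G} → run G
t=33: ready={A,D,E,G} → run G
t=34: ready={A,D,E} → run A
t=35: ready={A,D,E} → run A
t=36: ready={A,D,E} → run A
t=37: ready={A,D,E} → run A
t=38: ready={A,D,E} → run A
t=39: ready={A,D,E} → run A
t=40: ready={A,D,E} → run A
t=41: ready={A,D,E} → run A
t=42: ready={D,E} → run D
t=43: ready={D,E} → run D
t=44: ready={D,E} → run D
t=45: ready={D,E} → run D
t=46: ready={D,E} → run D
t=47: ready={D,E} → run D
t=48: ready={D,E} → run D
t=49: ready={D,E} → run D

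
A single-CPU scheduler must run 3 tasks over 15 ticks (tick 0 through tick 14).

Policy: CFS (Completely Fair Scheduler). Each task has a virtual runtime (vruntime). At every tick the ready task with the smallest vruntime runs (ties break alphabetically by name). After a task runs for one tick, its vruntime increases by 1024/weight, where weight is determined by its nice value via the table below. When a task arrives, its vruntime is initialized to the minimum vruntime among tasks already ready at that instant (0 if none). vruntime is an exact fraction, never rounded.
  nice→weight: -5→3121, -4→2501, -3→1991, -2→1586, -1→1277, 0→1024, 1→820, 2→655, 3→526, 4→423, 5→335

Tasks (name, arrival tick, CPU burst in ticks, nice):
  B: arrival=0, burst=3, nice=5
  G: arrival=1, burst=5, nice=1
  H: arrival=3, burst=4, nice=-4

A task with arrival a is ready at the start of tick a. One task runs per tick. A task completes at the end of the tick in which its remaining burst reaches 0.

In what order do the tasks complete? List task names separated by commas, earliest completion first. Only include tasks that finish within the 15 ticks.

completion order = H, B, G

t=0: vr[B=0] → run B
t=1: vr[B=1024/335 G=1024/335] → run B
t=2: vr[B=2048/335 G=1024/335] → run G
t=3: vr[B=2048/335 G=59136/13735 H=59136/13735] → run G
t=4: vr[B=2048/335 G=76288/13735 H=59136/13735] → run H
t=5: vr[B=2048/335 G=76288/13735 H=3950336/837835] → run H
t=6: vr[B=2048/335 G=76288/13735 H=4293376/837835] → run H
t=7: vr[B=2048/335 G=76288/13735 H=4636416/837835] → run H
t=8: vr[B=2048/335 G=76288/13735] → run G
t=9: vr[B=2048/335 G=18688/2747] → run B
t=10: vr[G=18688/2747] → run G
t=11: vr[G=110592/13735] → run G
t=12: (idle)
t=13: (idle)
t=14: (idle)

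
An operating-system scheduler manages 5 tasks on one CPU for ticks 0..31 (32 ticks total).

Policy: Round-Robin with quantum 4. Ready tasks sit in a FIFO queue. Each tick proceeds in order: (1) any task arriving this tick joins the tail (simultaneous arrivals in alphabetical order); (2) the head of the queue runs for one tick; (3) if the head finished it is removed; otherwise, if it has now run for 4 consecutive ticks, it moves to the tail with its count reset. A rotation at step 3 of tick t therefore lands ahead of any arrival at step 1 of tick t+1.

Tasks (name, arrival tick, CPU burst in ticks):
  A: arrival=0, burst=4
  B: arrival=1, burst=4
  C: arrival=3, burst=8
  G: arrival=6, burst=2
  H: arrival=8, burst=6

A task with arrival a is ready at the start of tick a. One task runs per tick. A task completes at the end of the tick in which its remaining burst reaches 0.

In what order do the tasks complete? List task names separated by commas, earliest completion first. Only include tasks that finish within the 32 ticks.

completion order = A, B, G, C, H

t=0: queue=[A] q_used=0 → run A
t=1: queue=[A,B] q_used=1 → run A
t=2: queue=[A,B] q_used=2 → run A
t=3: queue=[A,B,C] q_used=3 → run A
t=4: queue=[B,C] q_used=0 → run B
t=5: queue=[B,C] q_used=1 → run B
t=6: queue=[B,C,G] q_used=2 → run B
t=7: queue=[B,C,G] q_used=3 → run B
t=8: queue=[C,G,H] q_used=0 → run C
t=9: queue=[C,G,H] q_used=1 → run C
t=10: queue=[C,G,H] q_used=2 → run C
t=11: queue=[C,G,H] q_used=3 → run C
t=12: queue=[G,H,C] q_used=0 → run G
t=13: queue=[G,H,C] q_used=1 → run G
t=14: queue=[H,C] q_used=0 → run H
t=15: queue=[H,C] q_used=1 → run H
t=16: queue=[H,C] q_used=2 → run H
t=17: queue=[H,C] q_used=3 → run H
t=18: queue=[C,H] q_used=0 → run C
t=19: queue=[C,H] q_used=1 → run C
t=20: queue=[C,H] q_used=2 → run C
t=21: queue=[C,H] q_used=3 → run C
t=22: queue=[H] q_used=0 → run H
t=23: queue=[H] q_used=1 → run H
t=24: (idle)
t=25: (idle)
t=26: (idle)
t=27: (idle)
t=28: (idle)
t=29: (idle)
t=30: (idle)
t=31: (idle)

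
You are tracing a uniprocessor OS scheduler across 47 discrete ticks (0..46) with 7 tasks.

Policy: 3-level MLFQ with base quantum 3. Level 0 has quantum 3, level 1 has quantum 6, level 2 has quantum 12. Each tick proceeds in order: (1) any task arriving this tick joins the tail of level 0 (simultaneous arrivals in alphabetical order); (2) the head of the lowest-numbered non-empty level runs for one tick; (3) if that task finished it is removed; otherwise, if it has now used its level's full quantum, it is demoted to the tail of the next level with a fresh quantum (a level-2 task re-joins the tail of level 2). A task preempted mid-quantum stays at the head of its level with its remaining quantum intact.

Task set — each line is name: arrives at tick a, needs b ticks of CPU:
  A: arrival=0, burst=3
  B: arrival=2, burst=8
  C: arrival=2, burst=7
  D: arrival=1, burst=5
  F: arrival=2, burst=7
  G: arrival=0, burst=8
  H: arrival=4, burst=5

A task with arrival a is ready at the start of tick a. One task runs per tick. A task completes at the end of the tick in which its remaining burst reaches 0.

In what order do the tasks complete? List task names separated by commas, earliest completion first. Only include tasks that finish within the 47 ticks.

completion order = A, G, D, B, C, F, H

t=0: L0/L1/L2 = AG/-/- → run A
t=1: L0/L1/L2 = AGD/-/- → run A
t=2: L0/L1/L2 = AGDBCF/-/- → run A
t=3: L0/L1/L2 = GDBCF/-/- → run G
t=4: L0/L1/L2 = GDBCFH/-/- → run G
t=5: L0/L1/L2 = GDBCFH/-/- → run G
t=6: L0/L1/L2 = DBCFH/G/- → run D
t=7: L0/L1/L2 = DBCFH/G/- → run D
t=8: L0/L1/L2 = DBCFH/G/- → run D
t=9: L0/L1/L2 = BCFH/GD/- → run B
t=10: L0/L1/L2 = BCFH/GD/- → run B
t=11: L0/L1/L2 = BCFH/GD/- → run B
t=12: L0/L1/L2 = CFH/GDB/- → run C
t=13: L0/L1/L2 = CFH/GDB/- → run C
t=14: L0/L1/L2 = CFH/GDB/- → run C
t=15: L0/L1/L2 = FH/GDBC/- → run F
t=16: L0/L1/L2 = FH/GDBC/- → run F
t=17: L0/L1/L2 = FH/GDBC/- → run F
t=18: L0/L1/L2 = H/GDBCF/- → run H
t=19: L0/L1/L2 = H/GDBCF/- → run H
t=20: L0/L1/L2 = H/GDBCF/- → run H
t=21: L0/L1/L2 = -/GDBCFH/- → run G
t=22: L0/L1/L2 = -/GDBCFH/- → run G
t=23: L0/L1/L2 = -/GDBCFH/- → run G
t=24: L0/L1/L2 = -/GDBCFH/- → run G
t=25: L0/L1/L2 = -/GDBCFH/- → run G
t=26: L0/L1/L2 = -/DBCFH/- → run D
t=27: L0/L1/L2 = -/DBCFH/- → run D
t=28: L0/L1/L2 = -/BCFH/- → run B
t=29: L0/L1/L2 = -/BCFH/- → run B
t=30: L0/L1/L2 = -/BCFH/- → run B
t=31: L0/L1/L2 = -/BCFH/- → run B
t=32: L0/L1/L2 = -/BCFH/- → run B
t=33: L0/L1/L2 = -/CFH/- → run C
t=34: L0/L1/L2 = -/CFH/- → run C
t=35: L0/L1/L2 = -/CFH/- → run C
t=36: L0/L1/L2 = -/CFH/- → run C
t=37: L0/L1/L2 = -/FH/- → run F
t=38: L0/L1/L2 = -/FH/- → run F
t=39: L0/L1/L2 = -/FH/- → run F
t=40: L0/L1/L2 = -/FH/- → run F
t=41: L0/L1/L2 = -/H/- → run H
t=42: L0/L1/L2 = -/H/- → run H
t=43: (idle)
t=44: (idle)
t=45: (idle)
t=46: (idle)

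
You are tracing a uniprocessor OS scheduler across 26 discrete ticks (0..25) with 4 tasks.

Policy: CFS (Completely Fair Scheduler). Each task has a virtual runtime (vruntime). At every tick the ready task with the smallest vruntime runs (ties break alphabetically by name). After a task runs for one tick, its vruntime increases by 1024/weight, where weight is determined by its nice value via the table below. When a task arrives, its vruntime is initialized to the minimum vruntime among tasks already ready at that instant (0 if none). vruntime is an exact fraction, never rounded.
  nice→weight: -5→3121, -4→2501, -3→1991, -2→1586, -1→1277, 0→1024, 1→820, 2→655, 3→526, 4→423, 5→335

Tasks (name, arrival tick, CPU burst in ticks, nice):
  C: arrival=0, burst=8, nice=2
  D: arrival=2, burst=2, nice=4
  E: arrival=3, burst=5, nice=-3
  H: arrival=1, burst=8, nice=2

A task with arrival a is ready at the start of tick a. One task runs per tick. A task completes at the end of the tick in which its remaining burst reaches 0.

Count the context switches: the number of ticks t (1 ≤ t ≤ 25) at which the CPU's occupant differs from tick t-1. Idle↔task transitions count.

context switches = 19

t=0: vr[C=0] → run C
t=1: vr[C=1024/655 H=1024/655] → run C
t=2: vr[C=2048/655 D=1024/655 H=1024/655] → run D
t=3: vr[C=2048/655 D=1103872/277065 E=1024/655 H=1024/655] → run E
t=4: vr[C=2048/655 D=1103872/277065 E=2709504/1304105 H=1024/655] → run H
t=5: vr[C=2048/655 D=1103872/277065 E=2709504/1304105 H=2048/655] → run E
t=6: vr[C=2048/655 D=1103872/277065 E=3380224/1304105 H=2048/655] → run E
t=7: vr[C=2048/655 D=1103872/277065 E=4050944/1304105 H=2048/655] → run E
t=8: vr[C=2048/655 D=1103872/277065 E=4721664/1304105 H=2048/655] → run C
t=9: vr[C=3072/655 D=1103872/277065 E=4721664/1304105 H=2048/655] → run H
t=10: vr[C=3072/655 D=1103872/277065 E=4721664/1304105 H=3072/655] → run E
t=11: vr[C=3072/655 D=1103872/277065 H=3072/655] → run D
t=12: vr[C=3072/655 H=3072/655] → run C
t=13: vr[C=4096/655 H=3072/655] → run H
t=14: vr[C=4096/655 H=4096/655] → run C
t=15: vr[C=1024/131 H=4096/655] → run H
t=16: vr[C=1024/131 H=1024/131] → run C
t=17: vr[C=6144/655 H=1024/131] → run H
t=18: vr[C=6144/655 H=6144/655] → run C
t=19: vr[C=7168/655 H=6144/655] → run H
t=20: vr[C=7168/655 H=7168/655] → run C
t=21: vr[H=7168/655] → run H
t=22: vr[H=8192/655] → run H
t=23: (idle)
t=24: (idle)
t=25: (idle)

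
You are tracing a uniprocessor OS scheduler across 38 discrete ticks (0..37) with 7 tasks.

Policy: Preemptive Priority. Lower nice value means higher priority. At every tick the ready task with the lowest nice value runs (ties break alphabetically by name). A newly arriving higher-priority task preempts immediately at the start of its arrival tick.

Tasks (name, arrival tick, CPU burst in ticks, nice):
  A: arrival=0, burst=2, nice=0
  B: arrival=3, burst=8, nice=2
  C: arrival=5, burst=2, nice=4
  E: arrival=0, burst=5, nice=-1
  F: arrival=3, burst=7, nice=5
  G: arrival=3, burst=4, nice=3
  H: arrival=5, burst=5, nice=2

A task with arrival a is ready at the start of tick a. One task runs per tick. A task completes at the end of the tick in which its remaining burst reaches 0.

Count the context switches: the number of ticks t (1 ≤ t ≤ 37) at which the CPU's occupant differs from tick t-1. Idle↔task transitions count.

t=0: ready={A,E} → run E
t=1: ready={A,E} → run E
t=2: ready={A,E} → run E
t=3: ready={A,B,E,F,G} → run E
t=4: ready={A,B,E,F,G} → run E
t=5: ready={A,B,C,F,G,H} → run A
t=6: ready={A,B,C,F,G,H} → run A
t=7: ready={B,C,F,G,H} → run B
t=8: ready={B,C,F,G,H} → run B
t=9: ready={B,C,F,G,H} → run B
t=10: ready={B,C,F,G,H} → run B
t=11: ready={B,C,F,G,H} → run B
t=12: ready={B,C,F,G,H} → run B
t=13: ready={B,C,F,G,H} → run B
t=14: ready={B,C,F,G,H} → run B
t=15: ready={C,F,G,H} → run H
t=16: ready={C,F,G,H} → run H
t=17: ready={C,F,G,H} → run H
t=18: ready={C,F,G,H} → run H
t=19: ready={C,F,G,H} → run H
t=20: ready={C,F,G} → run G
t=21: ready={C,F,G} → run G
t=22: ready={C,F,G} → run G
t=23: ready={C,F,G} → run G
t=24: ready={C,F} → run C
t=25: ready={C,F} → run C
t=26: ready={F} → run F
t=27: ready={F} → run F
t=28: ready={F} → run F
t=29: ready={F} → run F
t=30: ready={F} → run F
t=31: ready={F} → run F
t=32: ready={F} → run F
t=33: (idle)
t=34: (idle)
t=35: (idle)
t=36: (idle)
t=37: (idle)

context switches = 7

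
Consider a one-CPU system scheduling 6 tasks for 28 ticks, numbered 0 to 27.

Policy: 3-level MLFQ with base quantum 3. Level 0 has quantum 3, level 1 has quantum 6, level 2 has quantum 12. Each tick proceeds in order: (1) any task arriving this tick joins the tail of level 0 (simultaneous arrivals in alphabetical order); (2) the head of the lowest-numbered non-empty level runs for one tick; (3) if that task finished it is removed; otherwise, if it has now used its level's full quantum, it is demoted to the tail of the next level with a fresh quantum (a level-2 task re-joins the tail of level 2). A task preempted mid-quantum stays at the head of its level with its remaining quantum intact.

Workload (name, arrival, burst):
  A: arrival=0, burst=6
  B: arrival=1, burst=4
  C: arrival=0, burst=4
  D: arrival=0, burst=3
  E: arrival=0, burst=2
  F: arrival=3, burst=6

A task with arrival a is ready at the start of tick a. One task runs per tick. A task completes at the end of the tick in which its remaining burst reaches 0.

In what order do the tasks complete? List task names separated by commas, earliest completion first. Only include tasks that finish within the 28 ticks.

t=0: L0/L1/L2 = ACDE/-/- → run A
t=1: L0/L1/L2 = ACDEB/-/- → run A
t=2: L0/L1/L2 = ACDEB/-/- → run A
t=3: L0/L1/L2 = CDEBF/A/- → run C
t=4: L0/L1/L2 = CDEBF/A/- → run C
t=5: L0/L1/L2 = CDEBF/A/- → run C
t=6: L0/L1/L2 = DEBF/AC/- → run D
t=7: L0/L1/L2 = DEBF/AC/- → run D
t=8: L0/L1/L2 = DEBF/AC/- → run D
t=9: L0/L1/L2 = EBF/AC/- → run E
t=10: L0/L1/L2 = EBF/AC/- → run E
t=11: L0/L1/L2 = BF/AC/- → run B
t=12: L0/L1/L2 = BF/AC/- → run B
t=13: L0/L1/L2 = BF/AC/- → run B
t=14: L0/L1/L2 = F/ACB/- → run F
t=15: L0/L1/L2 = F/ACB/- → run F
t=16: L0/L1/L2 = F/ACB/- → run F
t=17: L0/L1/L2 = -/ACBF/- → run A
t=18: L0/L1/L2 = -/ACBF/- → run A
t=19: L0/L1/L2 = -/ACBF/- → run A
t=20: L0/L1/L2 = -/CBF/- → run C
t=21: L0/L1/L2 = -/BF/- → run B
t=22: L0/L1/L2 = -/F/- → run F
t=23: L0/L1/L2 = -/F/- → run F
t=24: L0/L1/L2 = -/F/- → run F
t=25: (idle)
t=26: (idle)
t=27: (idle)

completion order = D, E, A, C, B, F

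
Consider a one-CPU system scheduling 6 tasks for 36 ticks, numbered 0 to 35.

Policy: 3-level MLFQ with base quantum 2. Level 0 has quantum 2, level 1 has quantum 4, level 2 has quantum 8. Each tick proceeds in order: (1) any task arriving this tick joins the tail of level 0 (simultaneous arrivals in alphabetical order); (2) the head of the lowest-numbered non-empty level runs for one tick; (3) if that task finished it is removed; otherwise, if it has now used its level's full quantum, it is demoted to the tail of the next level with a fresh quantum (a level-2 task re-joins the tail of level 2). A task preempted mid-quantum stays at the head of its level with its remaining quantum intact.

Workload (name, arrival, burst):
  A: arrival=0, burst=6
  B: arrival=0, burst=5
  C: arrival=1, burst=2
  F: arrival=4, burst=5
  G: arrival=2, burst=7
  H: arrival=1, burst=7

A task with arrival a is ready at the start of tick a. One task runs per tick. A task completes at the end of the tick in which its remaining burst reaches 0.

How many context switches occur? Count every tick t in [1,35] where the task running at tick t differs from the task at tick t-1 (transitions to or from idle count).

context switches = 13

t=0: L0/L1/L2 = AB/-/- → run A
t=1: L0/L1/L2 = ABCH/-/- → run A
t=2: L0/L1/L2 = BCHG/A/- → run B
t=3: L0/L1/L2 = BCHG/A/- → run B
t=4: L0/L1/L2 = CHGF/AB/- → run C
t=5: L0/L1/L2 = CHGF/AB/- → run C
t=6: L0/L1/L2 = HGF/AB/- → run H
t=7: L0/L1/L2 = HGF/AB/- → run H
t=8: L0/L1/L2 = GF/ABH/- → run G
t=9: L0/L1/L2 = GF/ABH/- → run G
t=10: L0/L1/L2 = F/ABHG/- → run F
t=11: L0/L1/L2 = F/ABHG/- → run F
t=12: L0/L1/L2 = -/ABHGF/- → run A
t=13: L0/L1/L2 = -/ABHGF/- → run A
t=14: L0/L1/L2 = -/ABHGF/- → run A
t=15: L0/L1/L2 = -/ABHGF/- → run A
t=16: L0/L1/L2 = -/BHGF/- → run B
t=17: L0/L1/L2 = -/BHGF/- → run B
t=18: L0/L1/L2 = -/BHGF/- → run B
t=19: L0/L1/L2 = -/HGF/- → run H
t=20: L0/L1/L2 = -/HGF/- → run H
t=21: L0/L1/L2 = -/HGF/- → run H
t=22: L0/L1/L2 = -/HGF/- → run H
t=23: L0/L1/L2 = -/GF/H → run G
t=24: L0/L1/L2 = -/GF/H → run G
t=25: L0/L1/L2 = -/GF/H → run G
t=26: L0/L1/L2 = -/GF/H → run G
t=27: L0/L1/L2 = -/F/HG → run F
t=28: L0/L1/L2 = -/F/HG → run F
t=29: L0/L1/L2 = -/F/HG → run F
t=30: L0/L1/L2 = -/-/HG → run H
t=31: L0/L1/L2 = -/-/G → run G
t=32: (idle)
t=33: (idle)
t=34: (idle)
t=35: (idle)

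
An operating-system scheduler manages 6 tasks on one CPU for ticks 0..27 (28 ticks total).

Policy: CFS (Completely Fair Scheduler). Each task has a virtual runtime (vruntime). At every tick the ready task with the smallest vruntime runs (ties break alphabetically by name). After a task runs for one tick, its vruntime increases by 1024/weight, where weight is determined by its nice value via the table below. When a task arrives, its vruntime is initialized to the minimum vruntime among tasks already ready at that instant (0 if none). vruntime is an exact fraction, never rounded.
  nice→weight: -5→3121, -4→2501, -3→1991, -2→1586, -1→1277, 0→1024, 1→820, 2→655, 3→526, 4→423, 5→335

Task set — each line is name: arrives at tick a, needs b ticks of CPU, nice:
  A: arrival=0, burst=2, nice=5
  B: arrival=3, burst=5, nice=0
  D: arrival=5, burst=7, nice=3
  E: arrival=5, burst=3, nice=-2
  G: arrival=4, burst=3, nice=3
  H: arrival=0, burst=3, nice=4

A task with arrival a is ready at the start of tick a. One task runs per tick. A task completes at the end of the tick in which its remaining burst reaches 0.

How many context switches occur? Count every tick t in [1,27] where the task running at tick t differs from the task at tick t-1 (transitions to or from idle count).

t=0: vr[A=0 H=0] → run A
t=1: vr[A=1024/335 H=0] → run H
t=2: vr[A=1024/335 H=1024/423] → run H
t=3: vr[A=1024/335 B=1024/335 H=2048/423] → run A
t=4: vr[B=1024/335 G=1024/335 H=2048/423] → run B
t=5: vr[B=1359/335 D=1024/335 E=1024/335 G=1024/335 H=2048/423] → run D
t=6: vr[B=1359/335 D=440832/88105 E=1024/335 G=1024/335 H=2048/423] → run E
t=7: vr[B=1359/335 D=440832/88105 E=983552/265655 G=1024/335 H=2048/423] → run G
t=8: vr[B=1359/335 D=440832/88105 E=983552/265655 G=440832/88105 H=2048/423] → run E
t=9: vr[B=1359/335 D=440832/88105 E=1155072/265655 G=440832/88105 H=2048/423] → run B
t=10: vr[B=1694/335 D=440832/88105 E=1155072/265655 G=440832/88105 H=2048/423] → run E
t=11: vr[B=1694/335 D=440832/88105 G=440832/88105 H=2048/423] → run H
t=12: vr[B=1694/335 D=440832/88105 G=440832/88105] → run D
t=13: vr[B=1694/335 D=612352/88105 G=440832/88105] → run G
t=14: vr[B=1694/335 D=612352/88105 G=612352/88105] → run B
t=15: vr[B=2029/335 D=612352/88105 G=612352/88105] → run B
t=16: vr[B=2364/335 D=612352/88105 G=612352/88105] → run D
t=17: vr[B=2364/335 D=783872/88105 G=612352/88105] → run G
t=18: vr[B=2364/335 D=783872/88105] → run B
t=19: vr[D=783872/88105] → run D
t=20: vr[D=955392/88105] → run D
t=21: vr[D=1126912/88105] → run D
t=22: vr[D=1298432/88105] → run D
t=23: (idle)
t=24: (idle)
t=25: (idle)
t=26: (idle)
t=27: (idle)

context switches = 18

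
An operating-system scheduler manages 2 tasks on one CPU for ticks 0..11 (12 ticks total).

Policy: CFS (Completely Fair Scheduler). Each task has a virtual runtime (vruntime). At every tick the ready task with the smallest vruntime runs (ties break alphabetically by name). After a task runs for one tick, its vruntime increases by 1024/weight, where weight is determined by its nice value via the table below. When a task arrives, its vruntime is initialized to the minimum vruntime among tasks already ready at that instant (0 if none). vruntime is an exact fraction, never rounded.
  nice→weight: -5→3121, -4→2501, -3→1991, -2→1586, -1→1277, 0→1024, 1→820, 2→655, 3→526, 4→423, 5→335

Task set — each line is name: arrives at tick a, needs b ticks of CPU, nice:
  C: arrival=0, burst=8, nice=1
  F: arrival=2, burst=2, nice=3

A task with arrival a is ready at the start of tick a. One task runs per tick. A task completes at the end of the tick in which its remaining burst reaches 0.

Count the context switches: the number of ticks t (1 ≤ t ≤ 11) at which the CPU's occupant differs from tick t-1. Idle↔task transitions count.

context switches = 5

t=0: vr[C=0] → run C
t=1: vr[C=256/205] → run C
t=2: vr[C=512/205 F=512/205] → run C
t=3: vr[C=768/205 F=512/205] → run F
t=4: vr[C=768/205 F=239616/53915] → run C
t=5: vr[C=1024/205 F=239616/53915] → run F
t=6: vr[C=1024/205] → run C
t=7: vr[C=256/41] → run C
t=8: vr[C=1536/205] → run C
t=9: vr[C=1792/205] → run C
t=10: (idle)
t=11: (idle)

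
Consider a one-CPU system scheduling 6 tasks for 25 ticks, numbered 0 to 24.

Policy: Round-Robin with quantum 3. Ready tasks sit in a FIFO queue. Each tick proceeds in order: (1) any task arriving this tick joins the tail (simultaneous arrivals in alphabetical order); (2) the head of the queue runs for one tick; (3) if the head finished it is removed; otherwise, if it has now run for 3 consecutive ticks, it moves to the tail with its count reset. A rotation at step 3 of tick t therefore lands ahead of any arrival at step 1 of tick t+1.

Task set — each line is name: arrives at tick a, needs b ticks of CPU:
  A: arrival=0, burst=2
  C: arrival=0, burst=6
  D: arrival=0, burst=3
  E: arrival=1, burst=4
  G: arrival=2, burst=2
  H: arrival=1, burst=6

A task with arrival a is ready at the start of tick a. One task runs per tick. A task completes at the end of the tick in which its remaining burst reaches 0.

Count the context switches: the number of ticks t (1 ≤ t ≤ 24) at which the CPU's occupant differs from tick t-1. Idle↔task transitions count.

t=0: queue=[A,C,D] q_used=0 → run A
t=1: queue=[A,C,D,E,H] q_used=1 → run A
t=2: queue=[C,D,E,H,G] q_used=0 → run C
t=3: queue=[C,D,E,H,G] q_used=1 → run C
t=4: queue=[C,D,E,H,G] q_used=2 → run C
t=5: queue=[D,E,H,G,C] q_used=0 → run D
t=6: queue=[D,E,H,G,C] q_used=1 → run D
t=7: queue=[D,E,H,G,C] q_used=2 → run D
t=8: queue=[E,H,G,C] q_used=0 → run E
t=9: queue=[E,H,G,C] q_used=1 → run E
t=10: queue=[E,H,G,C] q_used=2 → run E
t=11: queue=[H,G,C,E] q_used=0 → run H
t=12: queue=[H,G,C,E] q_used=1 → run H
t=13: queue=[H,G,C,E] q_used=2 → run H
t=14: queue=[G,C,E,H] q_used=0 → run G
t=15: queue=[G,C,E,H] q_used=1 → run G
t=16: queue=[C,E,H] q_used=0 → run C
t=17: queue=[C,E,H] q_used=1 → run C
t=18: queue=[C,E,H] q_used=2 → run C
t=19: queue=[E,H] q_used=0 → run E
t=20: queue=[H] q_used=0 → run H
t=21: queue=[H] q_used=1 → run H
t=22: queue=[H] q_used=2 → run H
t=23: (idle)
t=24: (idle)

context switches = 9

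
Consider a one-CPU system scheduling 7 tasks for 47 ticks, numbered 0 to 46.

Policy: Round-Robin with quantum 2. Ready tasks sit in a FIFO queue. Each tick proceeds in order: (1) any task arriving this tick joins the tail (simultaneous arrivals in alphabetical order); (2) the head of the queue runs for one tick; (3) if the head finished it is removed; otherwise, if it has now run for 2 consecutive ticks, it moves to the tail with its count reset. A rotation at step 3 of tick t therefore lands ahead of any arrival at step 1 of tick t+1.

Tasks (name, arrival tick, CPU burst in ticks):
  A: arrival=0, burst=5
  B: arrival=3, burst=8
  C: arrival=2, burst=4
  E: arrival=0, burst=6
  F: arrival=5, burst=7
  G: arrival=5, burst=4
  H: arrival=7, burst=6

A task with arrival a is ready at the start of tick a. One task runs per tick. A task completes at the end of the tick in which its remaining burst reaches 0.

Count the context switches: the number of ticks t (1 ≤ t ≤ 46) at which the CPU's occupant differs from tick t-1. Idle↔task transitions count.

context switches = 21

t=0: queue=[A,E] q_used=0 → run A
t=1: queue=[A,E] q_used=1 → run A
t=2: queue=[E,A,C] q_used=0 → run E
t=3: queue=[E,A,C,B] q_used=1 → run E
t=4: queue=[A,C,B,E] q_used=0 → run A
t=5: queue=[A,C,B,E,F,G] q_used=1 → run A
t=6: queue=[C,B,E,F,G,A] q_used=0 → run C
t=7: queue=[C,B,E,F,G,A,H] q_used=1 → run C
t=8: queue=[B,E,F,G,A,H,C] q_used=0 → run B
t=9: queue=[B,E,F,G,A,H,C] q_used=1 → run B
t=10: queue=[E,F,G,A,H,C,B] q_used=0 → run E
t=11: queue=[E,F,G,A,H,C,B] q_used=1 → run E
t=12: queue=[F,G,A,H,C,B,E] q_used=0 → run F
t=13: queue=[F,G,A,H,C,B,E] q_used=1 → run F
t=14: queue=[G,A,H,C,B,E,F] q_used=0 → run G
t=15: queue=[G,A,H,C,B,E,F] q_used=1 → run G
t=16: queue=[A,H,C,B,E,F,G] q_used=0 → run A
t=17: queue=[H,C,B,E,F,G] q_used=0 → run H
t=18: queue=[H,C,B,E,F,G] q_used=1 → run H
t=19: queue=[C,B,E,F,G,H] q_used=0 → run C
t=20: queue=[C,B,E,F,G,H] q_used=1 → run C
t=21: queue=[B,E,F,G,H] q_used=0 → run B
t=22: queue=[B,E,F,G,H] q_used=1 → run B
t=23: queue=[E,F,G,H,B] q_used=0 → run E
t=24: queue=[E,F,G,H,B] q_used=1 → run E
t=25: queue=[F,G,H,B] q_used=0 → run F
t=26: queue=[F,G,H,B] q_used=1 → run F
t=27: queue=[G,H,B,F] q_used=0 → run G
t=28: queue=[G,H,B,F] q_used=1 → run G
t=29: queue=[H,B,F] q_used=0 → run H
t=30: queue=[H,B,F] q_used=1 → run H
t=31: queue=[B,F,H] q_used=0 → run B
t=32: queue=[B,F,H] q_used=1 → run B
t=33: queue=[F,H,B] q_used=0 → run F
t=34: queue=[F,H,B] q_used=1 → run F
t=35: queue=[H,B,F] q_used=0 → run H
t=36: queue=[H,B,F] q_used=1 → run H
t=37: queue=[B,F] q_used=0 → run B
t=38: queue=[B,F] q_used=1 → run B
t=39: queue=[F] q_used=0 → run F
t=40: (idle)
t=41: (idle)
t=42: (idle)
t=43: (idle)
t=44: (idle)
t=45: (idle)
t=46: (idle)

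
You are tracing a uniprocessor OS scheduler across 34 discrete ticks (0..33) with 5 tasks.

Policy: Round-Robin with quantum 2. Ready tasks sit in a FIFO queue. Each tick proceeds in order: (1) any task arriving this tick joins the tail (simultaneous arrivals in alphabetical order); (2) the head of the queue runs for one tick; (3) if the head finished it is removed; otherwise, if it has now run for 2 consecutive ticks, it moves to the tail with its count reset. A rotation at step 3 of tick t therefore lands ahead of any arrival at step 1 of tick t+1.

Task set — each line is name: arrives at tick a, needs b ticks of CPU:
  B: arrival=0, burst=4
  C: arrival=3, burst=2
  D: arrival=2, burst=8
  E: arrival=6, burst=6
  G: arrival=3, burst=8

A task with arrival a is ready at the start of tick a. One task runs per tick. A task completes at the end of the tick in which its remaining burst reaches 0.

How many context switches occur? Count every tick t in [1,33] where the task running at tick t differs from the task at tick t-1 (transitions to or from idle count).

context switches = 13

t=0: queue=[B] q_used=0 → run B
t=1: queue=[B] q_used=1 → run B
t=2: queue=[B,D] q_used=0 → run B
t=3: queue=[B,D,C,G] q_used=1 → run B
t=4: queue=[D,C,G] q_used=0 → run D
t=5: queue=[D,C,G] q_used=1 → run D
t=6: queue=[C,G,D,E] q_used=0 → run C
t=7: queue=[C,G,D,E] q_used=1 → run C
t=8: queue=[G,D,E] q_used=0 → run G
t=9: queue=[G,D,E] q_used=1 → run G
t=10: queue=[D,E,G] q_used=0 → run D
t=11: queue=[D,E,G] q_used=1 → run D
t=12: queue=[E,G,D] q_used=0 → run E
t=13: queue=[E,G,D] q_used=1 → run E
t=14: queue=[G,D,E] q_used=0 → run G
t=15: queue=[G,D,E] q_used=1 → run G
t=16: queue=[D,E,G] q_used=0 → run D
t=17: queue=[D,E,G] q_used=1 → run D
t=18: queue=[E,G,D] q_used=0 → run E
t=19: queue=[E,G,D] q_used=1 → run E
t=20: queue=[G,D,E] q_used=0 → run G
t=21: queue=[G,D,E] q_used=1 → run G
t=22: queue=[D,E,G] q_used=0 → run D
t=23: queue=[D,E,G] q_used=1 → run D
t=24: queue=[E,G] q_used=0 → run E
t=25: queue=[E,G] q_used=1 → run E
t=26: queue=[G] q_used=0 → run G
t=27: queue=[G] q_used=1 → run G
t=28: (idle)
t=29: (idle)
t=30: (idle)
t=31: (idle)
t=32: (idle)
t=33: (idle)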